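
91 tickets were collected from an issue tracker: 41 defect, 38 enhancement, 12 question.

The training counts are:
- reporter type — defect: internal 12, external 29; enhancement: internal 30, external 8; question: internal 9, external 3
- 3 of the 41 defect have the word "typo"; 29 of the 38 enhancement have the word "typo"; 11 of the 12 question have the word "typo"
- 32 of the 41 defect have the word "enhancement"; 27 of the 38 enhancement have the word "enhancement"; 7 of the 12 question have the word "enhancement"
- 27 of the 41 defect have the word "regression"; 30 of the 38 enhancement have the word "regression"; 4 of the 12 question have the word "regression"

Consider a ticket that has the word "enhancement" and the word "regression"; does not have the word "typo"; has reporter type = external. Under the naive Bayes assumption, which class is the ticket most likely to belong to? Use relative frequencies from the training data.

defect: (41/91) × (29/41) × (38/41) × (32/41) × (27/41) ≈ 0.151811
enhancement: (38/91) × (8/38) × (9/38) × (27/38) × (30/38) ≈ 0.0116795
question: (12/91) × (3/12) × (1/12) × (7/12) × (4/12) ≈ 0.000534188
Highest score → defect.

defect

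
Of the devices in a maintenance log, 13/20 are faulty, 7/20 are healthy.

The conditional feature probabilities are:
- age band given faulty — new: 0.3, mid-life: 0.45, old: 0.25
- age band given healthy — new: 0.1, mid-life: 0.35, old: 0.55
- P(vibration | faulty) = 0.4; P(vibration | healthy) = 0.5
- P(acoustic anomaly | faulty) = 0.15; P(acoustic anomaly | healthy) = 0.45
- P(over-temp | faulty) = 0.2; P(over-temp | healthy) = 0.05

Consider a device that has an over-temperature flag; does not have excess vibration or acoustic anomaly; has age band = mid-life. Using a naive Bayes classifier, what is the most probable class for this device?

faulty

faulty: 0.65 × 0.45 × (1−0.4) × (1−0.15) × 0.2 = 0.029835
healthy: 0.35 × 0.35 × (1−0.5) × (1−0.45) × 0.05 = 0.001684375
Highest score → faulty.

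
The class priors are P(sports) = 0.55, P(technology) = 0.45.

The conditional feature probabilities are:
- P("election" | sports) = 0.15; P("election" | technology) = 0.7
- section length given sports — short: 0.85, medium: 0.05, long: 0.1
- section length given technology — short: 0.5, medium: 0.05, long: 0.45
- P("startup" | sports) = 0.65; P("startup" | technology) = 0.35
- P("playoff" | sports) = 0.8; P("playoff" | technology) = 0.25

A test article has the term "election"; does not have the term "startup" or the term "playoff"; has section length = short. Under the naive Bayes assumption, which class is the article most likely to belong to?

sports: 0.55 × 0.15 × 0.85 × (1−0.65) × (1−0.8) = 0.00490875
technology: 0.45 × 0.7 × 0.5 × (1−0.35) × (1−0.25) = 0.07678125
Highest score → technology.

technology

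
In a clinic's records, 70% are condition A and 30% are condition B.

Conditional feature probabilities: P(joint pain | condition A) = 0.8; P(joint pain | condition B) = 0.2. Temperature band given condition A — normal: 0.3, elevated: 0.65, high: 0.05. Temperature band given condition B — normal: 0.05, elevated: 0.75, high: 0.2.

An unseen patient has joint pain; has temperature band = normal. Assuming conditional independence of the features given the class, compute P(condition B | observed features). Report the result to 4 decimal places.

0.0175

condition A: 0.7 × 0.8 × 0.3 = 0.168
condition B: 0.3 × 0.2 × 0.05 = 0.003
P(condition B | x) = 0.003 / 0.171 ≈ 0.0175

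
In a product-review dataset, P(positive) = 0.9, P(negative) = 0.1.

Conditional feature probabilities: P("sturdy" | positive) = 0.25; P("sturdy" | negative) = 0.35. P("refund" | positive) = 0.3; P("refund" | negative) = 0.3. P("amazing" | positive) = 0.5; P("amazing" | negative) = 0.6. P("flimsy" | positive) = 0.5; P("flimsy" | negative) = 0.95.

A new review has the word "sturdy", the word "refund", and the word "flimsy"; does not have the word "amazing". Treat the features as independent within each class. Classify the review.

positive

positive: 0.9 × 0.25 × 0.3 × (1−0.5) × 0.5 = 0.016875
negative: 0.1 × 0.35 × 0.3 × (1−0.6) × 0.95 = 0.00399
Highest score → positive.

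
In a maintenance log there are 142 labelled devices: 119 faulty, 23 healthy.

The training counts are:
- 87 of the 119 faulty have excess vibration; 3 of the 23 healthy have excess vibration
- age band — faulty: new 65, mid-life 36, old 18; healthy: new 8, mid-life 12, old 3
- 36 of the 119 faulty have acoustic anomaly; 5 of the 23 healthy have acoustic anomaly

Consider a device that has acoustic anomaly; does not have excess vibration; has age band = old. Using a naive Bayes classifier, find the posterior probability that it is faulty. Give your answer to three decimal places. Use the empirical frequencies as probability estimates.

faulty: (119/142) × (32/119) × (18/119) × (36/119) ≈ 0.010312
healthy: (23/142) × (20/23) × (3/23) × (5/23) ≈ 0.00399372
P(faulty | x) = 0.010312 / 0.01430572 ≈ 0.721

0.721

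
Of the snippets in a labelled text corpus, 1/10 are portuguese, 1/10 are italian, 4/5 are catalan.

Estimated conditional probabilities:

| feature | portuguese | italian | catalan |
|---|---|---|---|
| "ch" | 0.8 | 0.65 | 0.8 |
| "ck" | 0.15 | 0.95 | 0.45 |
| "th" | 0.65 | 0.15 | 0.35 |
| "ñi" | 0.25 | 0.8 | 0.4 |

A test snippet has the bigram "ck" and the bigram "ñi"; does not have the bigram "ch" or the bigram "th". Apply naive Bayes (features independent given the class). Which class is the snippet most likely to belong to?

portuguese: 0.1 × (1−0.8) × 0.15 × (1−0.65) × 0.25 = 0.0002625
italian: 0.1 × (1−0.65) × 0.95 × (1−0.15) × 0.8 = 0.02261
catalan: 0.8 × (1−0.8) × 0.45 × (1−0.35) × 0.4 = 0.01872
Highest score → italian.

italian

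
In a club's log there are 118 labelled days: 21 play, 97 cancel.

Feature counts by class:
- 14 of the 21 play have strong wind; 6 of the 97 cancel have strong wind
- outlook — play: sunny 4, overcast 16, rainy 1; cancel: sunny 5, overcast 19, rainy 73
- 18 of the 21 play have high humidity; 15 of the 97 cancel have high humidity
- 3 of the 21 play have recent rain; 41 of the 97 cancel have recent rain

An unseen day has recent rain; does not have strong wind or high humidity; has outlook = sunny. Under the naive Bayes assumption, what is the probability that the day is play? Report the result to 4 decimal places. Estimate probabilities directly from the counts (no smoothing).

play: (21/118) × (7/21) × (4/21) × (3/21) × (3/21) ≈ 0.000230601
cancel: (97/118) × (91/97) × (5/97) × (82/97) × (41/97) ≈ 0.014204
P(play | x) = 0.000230601 / 0.014434601 ≈ 0.0160

0.0160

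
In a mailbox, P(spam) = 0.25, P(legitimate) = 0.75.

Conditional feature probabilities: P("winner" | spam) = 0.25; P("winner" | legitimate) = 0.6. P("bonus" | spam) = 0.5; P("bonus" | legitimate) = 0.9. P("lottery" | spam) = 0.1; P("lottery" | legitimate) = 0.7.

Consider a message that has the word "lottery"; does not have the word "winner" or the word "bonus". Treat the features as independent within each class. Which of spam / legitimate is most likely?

legitimate

spam: 0.25 × (1−0.25) × (1−0.5) × 0.1 = 0.009375
legitimate: 0.75 × (1−0.6) × (1−0.9) × 0.7 = 0.021
Highest score → legitimate.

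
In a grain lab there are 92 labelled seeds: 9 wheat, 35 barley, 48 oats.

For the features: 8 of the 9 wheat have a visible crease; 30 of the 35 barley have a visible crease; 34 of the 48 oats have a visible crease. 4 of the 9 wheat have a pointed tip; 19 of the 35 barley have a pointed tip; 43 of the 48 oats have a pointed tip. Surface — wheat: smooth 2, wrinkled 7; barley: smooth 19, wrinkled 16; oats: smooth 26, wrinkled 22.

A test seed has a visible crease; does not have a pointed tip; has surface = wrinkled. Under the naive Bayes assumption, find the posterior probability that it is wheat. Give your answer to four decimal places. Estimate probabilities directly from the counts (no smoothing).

0.3046

wheat: (9/92) × (8/9) × (5/9) × (7/9) ≈ 0.0375738
barley: (35/92) × (30/35) × (16/35) × (16/35) ≈ 0.0681455
oats: (48/92) × (34/48) × (5/48) × (22/48) ≈ 0.0176442
P(wheat | x) = 0.0375738 / 0.1233635 ≈ 0.3046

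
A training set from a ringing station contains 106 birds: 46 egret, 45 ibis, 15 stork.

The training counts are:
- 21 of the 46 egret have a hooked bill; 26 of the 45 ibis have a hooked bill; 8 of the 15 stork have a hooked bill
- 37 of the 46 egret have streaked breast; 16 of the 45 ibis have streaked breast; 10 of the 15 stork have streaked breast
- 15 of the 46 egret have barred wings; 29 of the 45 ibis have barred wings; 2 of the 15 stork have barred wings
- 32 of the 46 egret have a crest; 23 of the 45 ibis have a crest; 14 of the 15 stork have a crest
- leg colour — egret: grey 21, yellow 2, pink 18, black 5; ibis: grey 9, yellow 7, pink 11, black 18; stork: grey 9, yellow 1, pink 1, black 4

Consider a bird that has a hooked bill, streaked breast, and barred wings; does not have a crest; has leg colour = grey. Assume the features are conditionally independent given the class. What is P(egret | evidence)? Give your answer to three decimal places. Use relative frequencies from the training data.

0.556

egret: (46/106) × (21/46) × (37/46) × (15/46) × (14/46) × (21/46) ≈ 0.00721975
ibis: (45/106) × (26/45) × (16/45) × (29/45) × (22/45) × (9/45) ≈ 0.00549542
stork: (15/106) × (8/15) × (10/15) × (2/15) × (1/15) × (9/15) ≈ 0.000268344
P(egret | x) = 0.00721975 / 0.012983514 ≈ 0.556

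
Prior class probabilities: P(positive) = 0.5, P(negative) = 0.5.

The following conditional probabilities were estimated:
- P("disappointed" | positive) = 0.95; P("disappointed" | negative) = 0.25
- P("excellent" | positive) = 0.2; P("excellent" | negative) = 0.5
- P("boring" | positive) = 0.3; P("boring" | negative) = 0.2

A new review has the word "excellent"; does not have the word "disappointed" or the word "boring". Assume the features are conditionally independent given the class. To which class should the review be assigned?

positive: 0.5 × (1−0.95) × 0.2 × (1−0.3) = 0.0035
negative: 0.5 × (1−0.25) × 0.5 × (1−0.2) = 0.15
Highest score → negative.

negative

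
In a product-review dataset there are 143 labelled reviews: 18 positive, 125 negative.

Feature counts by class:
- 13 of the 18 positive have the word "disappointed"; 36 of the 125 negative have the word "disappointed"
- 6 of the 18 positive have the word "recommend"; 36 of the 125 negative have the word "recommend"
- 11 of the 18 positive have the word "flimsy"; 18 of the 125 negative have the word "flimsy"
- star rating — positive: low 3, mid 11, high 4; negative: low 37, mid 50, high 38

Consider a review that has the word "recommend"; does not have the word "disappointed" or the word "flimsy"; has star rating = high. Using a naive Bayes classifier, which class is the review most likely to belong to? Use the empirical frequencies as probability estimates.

negative

positive: (18/143) × (5/18) × (6/18) × (7/18) × (4/18) ≈ 0.00100722
negative: (125/143) × (89/125) × (36/125) × (107/125) × (38/125) ≈ 0.0466438
Highest score → negative.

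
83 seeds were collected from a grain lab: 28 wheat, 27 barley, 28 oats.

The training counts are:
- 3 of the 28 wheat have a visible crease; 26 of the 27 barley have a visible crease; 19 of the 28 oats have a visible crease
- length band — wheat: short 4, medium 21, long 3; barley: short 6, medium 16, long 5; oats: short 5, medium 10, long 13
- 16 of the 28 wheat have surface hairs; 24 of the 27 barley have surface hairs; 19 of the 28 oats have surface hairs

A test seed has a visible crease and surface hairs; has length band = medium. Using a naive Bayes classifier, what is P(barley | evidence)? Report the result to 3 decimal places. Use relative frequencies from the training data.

0.699

wheat: (28/83) × (3/28) × (21/28) × (16/28) ≈ 0.0154905
barley: (27/83) × (26/27) × (16/27) × (24/27) ≈ 0.165006
oats: (28/83) × (19/28) × (10/28) × (19/28) ≈ 0.055477
P(barley | x) = 0.165006 / 0.2359735 ≈ 0.699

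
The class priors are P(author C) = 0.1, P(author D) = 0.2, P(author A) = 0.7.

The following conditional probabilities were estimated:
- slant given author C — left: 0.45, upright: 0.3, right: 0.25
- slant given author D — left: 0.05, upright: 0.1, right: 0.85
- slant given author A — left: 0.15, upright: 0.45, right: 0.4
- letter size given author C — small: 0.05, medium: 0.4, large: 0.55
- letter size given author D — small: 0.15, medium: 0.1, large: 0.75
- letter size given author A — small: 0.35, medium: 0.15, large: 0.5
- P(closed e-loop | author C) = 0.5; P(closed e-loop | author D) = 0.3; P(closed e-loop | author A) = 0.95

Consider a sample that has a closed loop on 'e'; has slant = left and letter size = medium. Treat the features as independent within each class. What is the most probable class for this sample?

author A

author C: 0.1 × 0.45 × 0.4 × 0.5 = 0.009
author D: 0.2 × 0.05 × 0.1 × 0.3 = 0.0003
author A: 0.7 × 0.15 × 0.15 × 0.95 = 0.0149625
Highest score → author A.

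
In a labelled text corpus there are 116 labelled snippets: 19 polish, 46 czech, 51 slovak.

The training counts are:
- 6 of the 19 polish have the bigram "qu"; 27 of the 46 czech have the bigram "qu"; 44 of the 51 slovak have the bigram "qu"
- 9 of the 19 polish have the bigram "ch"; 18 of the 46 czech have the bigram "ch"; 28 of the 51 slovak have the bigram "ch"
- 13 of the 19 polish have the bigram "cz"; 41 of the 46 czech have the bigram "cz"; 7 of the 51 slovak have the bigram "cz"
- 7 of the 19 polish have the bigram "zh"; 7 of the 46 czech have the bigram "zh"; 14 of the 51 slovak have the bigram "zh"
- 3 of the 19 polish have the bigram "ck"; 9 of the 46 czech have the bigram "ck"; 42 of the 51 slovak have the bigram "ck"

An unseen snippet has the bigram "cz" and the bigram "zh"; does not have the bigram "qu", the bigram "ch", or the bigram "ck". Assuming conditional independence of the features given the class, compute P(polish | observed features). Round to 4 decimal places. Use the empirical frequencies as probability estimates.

polish: (19/116) × (13/19) × (10/19) × (13/19) × (7/19) × (16/19) ≈ 0.0125208
czech: (46/116) × (19/46) × (28/46) × (41/46) × (7/46) × (37/46) ≈ 0.0108769
slovak: (51/116) × (7/51) × (23/51) × (7/51) × (14/51) × (9/51) ≈ 0.000180949
P(polish | x) = 0.0125208 / 0.023578649 ≈ 0.5310

0.5310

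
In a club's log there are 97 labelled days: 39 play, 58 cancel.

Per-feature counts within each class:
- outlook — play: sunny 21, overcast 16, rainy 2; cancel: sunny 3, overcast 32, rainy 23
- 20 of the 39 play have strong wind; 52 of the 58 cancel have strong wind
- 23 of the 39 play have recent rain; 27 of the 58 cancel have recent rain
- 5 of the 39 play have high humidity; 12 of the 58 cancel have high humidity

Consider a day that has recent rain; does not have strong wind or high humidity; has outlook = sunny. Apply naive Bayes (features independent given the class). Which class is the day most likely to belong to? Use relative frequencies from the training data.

play

play: (39/97) × (21/39) × (19/39) × (23/39) × (34/39) ≈ 0.0542268
cancel: (58/97) × (3/58) × (6/58) × (27/58) × (46/58) ≈ 0.00118124
Highest score → play.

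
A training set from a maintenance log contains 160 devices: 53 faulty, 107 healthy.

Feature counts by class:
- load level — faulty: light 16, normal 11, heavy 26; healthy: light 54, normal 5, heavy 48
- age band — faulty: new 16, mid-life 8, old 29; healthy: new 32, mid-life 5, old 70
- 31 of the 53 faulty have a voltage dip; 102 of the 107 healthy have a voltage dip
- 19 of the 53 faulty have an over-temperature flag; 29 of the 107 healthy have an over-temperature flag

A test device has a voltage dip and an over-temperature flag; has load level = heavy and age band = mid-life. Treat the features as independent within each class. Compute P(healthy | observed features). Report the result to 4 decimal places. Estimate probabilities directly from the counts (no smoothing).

0.4132

faulty: (53/160) × (26/53) × (8/53) × (31/53) × (19/53) ≈ 0.00514317
healthy: (107/160) × (48/107) × (5/107) × (102/107) × (29/107) ≈ 0.00362191
P(healthy | x) = 0.00362191 / 0.00876508 ≈ 0.4132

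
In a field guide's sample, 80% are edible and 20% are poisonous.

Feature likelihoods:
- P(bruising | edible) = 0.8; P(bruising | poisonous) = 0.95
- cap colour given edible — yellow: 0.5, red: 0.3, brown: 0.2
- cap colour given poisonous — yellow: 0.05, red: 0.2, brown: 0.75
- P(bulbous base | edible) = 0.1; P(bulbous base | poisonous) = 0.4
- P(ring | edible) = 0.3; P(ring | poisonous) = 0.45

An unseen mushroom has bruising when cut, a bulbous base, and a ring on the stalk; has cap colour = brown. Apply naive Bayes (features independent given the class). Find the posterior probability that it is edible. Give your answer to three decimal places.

0.130

edible: 0.8 × 0.8 × 0.2 × 0.1 × 0.3 = 0.00384
poisonous: 0.2 × 0.95 × 0.75 × 0.4 × 0.45 = 0.02565
P(edible | x) = 0.00384 / 0.02949 ≈ 0.130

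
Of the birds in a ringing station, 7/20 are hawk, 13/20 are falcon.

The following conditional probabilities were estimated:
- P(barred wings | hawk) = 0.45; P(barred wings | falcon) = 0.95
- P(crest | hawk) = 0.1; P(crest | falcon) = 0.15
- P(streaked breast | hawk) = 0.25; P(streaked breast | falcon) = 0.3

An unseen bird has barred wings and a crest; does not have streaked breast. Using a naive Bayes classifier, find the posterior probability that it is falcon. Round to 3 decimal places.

hawk: 0.35 × 0.45 × 0.1 × (1−0.25) = 0.0118125
falcon: 0.65 × 0.95 × 0.15 × (1−0.3) = 0.0648375
P(falcon | x) = 0.0648375 / 0.07665 ≈ 0.846

0.846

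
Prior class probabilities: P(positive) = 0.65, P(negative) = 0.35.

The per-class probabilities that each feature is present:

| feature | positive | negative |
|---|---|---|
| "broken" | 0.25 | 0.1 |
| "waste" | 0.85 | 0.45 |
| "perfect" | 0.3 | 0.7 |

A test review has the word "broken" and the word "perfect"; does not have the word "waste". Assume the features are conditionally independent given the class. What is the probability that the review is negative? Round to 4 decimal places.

0.6482

positive: 0.65 × 0.25 × (1−0.85) × 0.3 = 0.0073125
negative: 0.35 × 0.1 × (1−0.45) × 0.7 = 0.013475
P(negative | x) = 0.013475 / 0.0207875 ≈ 0.6482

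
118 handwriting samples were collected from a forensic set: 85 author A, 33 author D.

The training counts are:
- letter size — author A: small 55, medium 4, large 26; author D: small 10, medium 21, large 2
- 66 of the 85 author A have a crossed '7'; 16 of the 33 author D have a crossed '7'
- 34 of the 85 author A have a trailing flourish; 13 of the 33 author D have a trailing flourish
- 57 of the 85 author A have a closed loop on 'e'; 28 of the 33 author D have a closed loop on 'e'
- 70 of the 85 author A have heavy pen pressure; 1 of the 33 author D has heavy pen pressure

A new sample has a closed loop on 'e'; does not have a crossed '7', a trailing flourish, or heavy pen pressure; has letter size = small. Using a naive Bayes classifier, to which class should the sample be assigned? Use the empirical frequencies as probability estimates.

author D

author A: (85/118) × (55/85) × (19/85) × (51/85) × (57/85) × (15/85) ≈ 0.00739767
author D: (33/118) × (10/33) × (17/33) × (20/33) × (28/33) × (32/33) ≈ 0.0217695
Highest score → author D.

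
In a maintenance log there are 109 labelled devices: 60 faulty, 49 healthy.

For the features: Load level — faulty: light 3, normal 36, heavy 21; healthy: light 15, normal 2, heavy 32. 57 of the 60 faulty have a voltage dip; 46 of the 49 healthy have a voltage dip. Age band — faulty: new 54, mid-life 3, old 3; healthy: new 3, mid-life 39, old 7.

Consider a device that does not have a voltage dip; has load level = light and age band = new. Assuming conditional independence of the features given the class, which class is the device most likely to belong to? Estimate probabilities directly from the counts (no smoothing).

faulty: (60/109) × (3/60) × (3/60) × (54/60) ≈ 0.00123853
healthy: (49/109) × (15/49) × (3/49) × (3/49) ≈ 0.00051584
Highest score → faulty.

faulty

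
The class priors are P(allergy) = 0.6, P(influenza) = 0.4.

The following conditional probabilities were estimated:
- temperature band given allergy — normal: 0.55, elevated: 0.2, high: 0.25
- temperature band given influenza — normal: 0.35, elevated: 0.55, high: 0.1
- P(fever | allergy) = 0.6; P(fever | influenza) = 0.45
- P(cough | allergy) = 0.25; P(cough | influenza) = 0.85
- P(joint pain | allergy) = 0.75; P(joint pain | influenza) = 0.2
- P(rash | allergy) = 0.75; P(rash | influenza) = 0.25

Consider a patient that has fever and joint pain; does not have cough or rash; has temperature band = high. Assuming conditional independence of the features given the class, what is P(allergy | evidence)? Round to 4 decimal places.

0.9690

allergy: 0.6 × 0.25 × 0.6 × (1−0.25) × 0.75 × (1−0.75) = 0.01265625
influenza: 0.4 × 0.1 × 0.45 × (1−0.85) × 0.2 × (1−0.25) = 0.000405
P(allergy | x) = 0.01265625 / 0.01306125 ≈ 0.9690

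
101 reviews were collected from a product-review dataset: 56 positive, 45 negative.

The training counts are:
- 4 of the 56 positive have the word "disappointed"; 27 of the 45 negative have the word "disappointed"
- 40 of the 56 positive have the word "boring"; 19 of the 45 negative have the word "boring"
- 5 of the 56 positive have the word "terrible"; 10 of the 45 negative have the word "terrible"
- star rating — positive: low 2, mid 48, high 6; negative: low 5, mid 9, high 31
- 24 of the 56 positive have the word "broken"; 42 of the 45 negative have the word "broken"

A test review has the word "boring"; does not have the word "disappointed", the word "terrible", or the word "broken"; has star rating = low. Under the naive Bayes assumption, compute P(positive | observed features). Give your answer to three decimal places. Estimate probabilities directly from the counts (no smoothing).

positive: (56/101) × (52/56) × (40/56) × (51/56) × (2/56) × (32/56) ≈ 0.00683502
negative: (45/101) × (18/45) × (19/45) × (35/45) × (5/45) × (3/45) ≈ 0.000433525
P(positive | x) = 0.00683502 / 0.007268545 ≈ 0.940

0.940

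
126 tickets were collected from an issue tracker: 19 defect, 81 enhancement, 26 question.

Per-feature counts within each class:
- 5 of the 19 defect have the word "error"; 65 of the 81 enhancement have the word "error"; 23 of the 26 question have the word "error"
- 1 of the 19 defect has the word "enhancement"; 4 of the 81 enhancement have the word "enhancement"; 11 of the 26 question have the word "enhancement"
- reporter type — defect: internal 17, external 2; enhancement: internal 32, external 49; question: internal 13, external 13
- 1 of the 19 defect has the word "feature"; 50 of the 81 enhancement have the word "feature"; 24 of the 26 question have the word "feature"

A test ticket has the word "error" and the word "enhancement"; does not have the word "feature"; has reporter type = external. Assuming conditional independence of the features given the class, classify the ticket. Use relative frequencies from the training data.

enhancement

defect: (19/126) × (5/19) × (1/19) × (2/19) × (18/19) ≈ 0.000208277
enhancement: (81/126) × (65/81) × (4/81) × (49/81) × (31/81) ≈ 0.00589801
question: (26/126) × (23/26) × (11/26) × (13/26) × (2/26) ≈ 0.00297032
Highest score → enhancement.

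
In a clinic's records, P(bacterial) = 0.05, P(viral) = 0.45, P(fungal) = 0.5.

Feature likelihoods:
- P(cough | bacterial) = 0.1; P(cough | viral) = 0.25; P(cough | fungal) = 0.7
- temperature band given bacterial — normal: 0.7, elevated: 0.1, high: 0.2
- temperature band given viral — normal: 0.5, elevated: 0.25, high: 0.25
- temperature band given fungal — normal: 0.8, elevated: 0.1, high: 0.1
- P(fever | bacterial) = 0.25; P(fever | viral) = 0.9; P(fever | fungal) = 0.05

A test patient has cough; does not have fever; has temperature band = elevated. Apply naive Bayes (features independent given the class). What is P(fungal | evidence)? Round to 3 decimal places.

0.913

bacterial: 0.05 × 0.1 × 0.1 × (1−0.25) = 0.000375
viral: 0.45 × 0.25 × 0.25 × (1−0.9) = 0.0028125
fungal: 0.5 × 0.7 × 0.1 × (1−0.05) = 0.03325
P(fungal | x) = 0.03325 / 0.0364375 ≈ 0.913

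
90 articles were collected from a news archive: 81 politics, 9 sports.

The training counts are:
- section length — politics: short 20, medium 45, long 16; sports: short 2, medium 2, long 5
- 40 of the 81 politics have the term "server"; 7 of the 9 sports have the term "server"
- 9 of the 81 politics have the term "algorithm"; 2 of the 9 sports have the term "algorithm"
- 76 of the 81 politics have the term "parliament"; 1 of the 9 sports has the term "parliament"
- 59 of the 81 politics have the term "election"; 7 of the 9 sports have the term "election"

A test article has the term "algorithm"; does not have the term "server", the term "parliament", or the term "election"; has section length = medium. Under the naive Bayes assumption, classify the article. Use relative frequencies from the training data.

politics

politics: (81/90) × (45/81) × (41/81) × (9/81) × (5/81) × (22/81) ≈ 0.000471464
sports: (9/90) × (2/9) × (2/9) × (2/9) × (8/9) × (2/9) ≈ 0.000216769
Highest score → politics.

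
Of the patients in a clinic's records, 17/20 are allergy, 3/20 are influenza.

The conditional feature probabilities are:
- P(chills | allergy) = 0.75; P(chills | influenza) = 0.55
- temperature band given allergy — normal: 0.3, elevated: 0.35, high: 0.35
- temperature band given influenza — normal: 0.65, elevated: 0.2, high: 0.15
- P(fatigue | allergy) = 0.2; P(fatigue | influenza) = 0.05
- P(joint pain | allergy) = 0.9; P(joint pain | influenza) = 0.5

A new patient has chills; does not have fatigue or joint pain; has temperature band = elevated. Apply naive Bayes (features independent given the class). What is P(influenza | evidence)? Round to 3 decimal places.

0.305

allergy: 0.85 × 0.75 × 0.35 × (1−0.2) × (1−0.9) = 0.01785
influenza: 0.15 × 0.55 × 0.2 × (1−0.05) × (1−0.5) = 0.0078375
P(influenza | x) = 0.0078375 / 0.0256875 ≈ 0.305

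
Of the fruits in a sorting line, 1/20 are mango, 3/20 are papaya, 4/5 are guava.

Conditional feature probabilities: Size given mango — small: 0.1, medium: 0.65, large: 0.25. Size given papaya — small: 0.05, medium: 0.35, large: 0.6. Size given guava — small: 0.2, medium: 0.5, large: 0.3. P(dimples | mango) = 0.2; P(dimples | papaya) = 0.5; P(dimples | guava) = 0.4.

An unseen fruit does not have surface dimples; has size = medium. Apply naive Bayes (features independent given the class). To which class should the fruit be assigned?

mango: 0.05 × 0.65 × (1−0.2) = 0.026
papaya: 0.15 × 0.35 × (1−0.5) = 0.02625
guava: 0.8 × 0.5 × (1−0.4) = 0.24
Highest score → guava.

guava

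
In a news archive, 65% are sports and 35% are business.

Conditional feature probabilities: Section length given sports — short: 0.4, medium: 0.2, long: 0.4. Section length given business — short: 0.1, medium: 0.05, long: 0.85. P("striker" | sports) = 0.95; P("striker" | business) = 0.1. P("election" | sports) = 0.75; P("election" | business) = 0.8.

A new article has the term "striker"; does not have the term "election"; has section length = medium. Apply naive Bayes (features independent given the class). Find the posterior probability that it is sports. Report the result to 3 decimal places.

0.989

sports: 0.65 × 0.2 × 0.95 × (1−0.75) = 0.030875
business: 0.35 × 0.05 × 0.1 × (1−0.8) = 0.00035
P(sports | x) = 0.030875 / 0.031225 ≈ 0.989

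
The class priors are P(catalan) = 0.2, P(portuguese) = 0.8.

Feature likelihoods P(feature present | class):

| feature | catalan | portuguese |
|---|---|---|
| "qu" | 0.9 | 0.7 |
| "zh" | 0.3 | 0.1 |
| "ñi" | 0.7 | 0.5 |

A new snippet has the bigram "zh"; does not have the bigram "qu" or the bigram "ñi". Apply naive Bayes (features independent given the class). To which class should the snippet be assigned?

portuguese

catalan: 0.2 × (1−0.9) × 0.3 × (1−0.7) = 0.0018
portuguese: 0.8 × (1−0.7) × 0.1 × (1−0.5) = 0.012
Highest score → portuguese.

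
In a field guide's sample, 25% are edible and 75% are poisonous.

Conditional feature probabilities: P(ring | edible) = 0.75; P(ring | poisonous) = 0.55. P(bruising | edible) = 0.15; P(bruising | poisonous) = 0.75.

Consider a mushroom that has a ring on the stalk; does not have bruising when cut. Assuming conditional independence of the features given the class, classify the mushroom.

edible: 0.25 × 0.75 × (1−0.15) = 0.159375
poisonous: 0.75 × 0.55 × (1−0.75) = 0.103125
Highest score → edible.

edible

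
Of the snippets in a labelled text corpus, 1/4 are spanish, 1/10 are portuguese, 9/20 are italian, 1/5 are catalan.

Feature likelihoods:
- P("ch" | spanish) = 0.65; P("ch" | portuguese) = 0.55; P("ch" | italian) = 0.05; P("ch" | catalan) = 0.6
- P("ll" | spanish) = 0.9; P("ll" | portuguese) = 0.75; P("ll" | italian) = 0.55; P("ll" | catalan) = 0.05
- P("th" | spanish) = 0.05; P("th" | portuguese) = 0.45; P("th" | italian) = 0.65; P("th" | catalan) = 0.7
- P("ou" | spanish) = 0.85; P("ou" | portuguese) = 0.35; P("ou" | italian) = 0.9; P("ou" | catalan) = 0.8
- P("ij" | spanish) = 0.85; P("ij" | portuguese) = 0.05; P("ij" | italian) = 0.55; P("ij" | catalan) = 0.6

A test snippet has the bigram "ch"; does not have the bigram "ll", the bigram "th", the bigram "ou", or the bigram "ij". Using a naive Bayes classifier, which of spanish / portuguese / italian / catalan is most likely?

spanish: 0.25 × 0.65 × (1−0.9) × (1−0.05) × (1−0.85) × (1−0.85) = 0.00034734375
portuguese: 0.1 × 0.55 × (1−0.75) × (1−0.45) × (1−0.35) × (1−0.05) = 0.00466984375
italian: 0.45 × 0.05 × (1−0.55) × (1−0.65) × (1−0.9) × (1−0.55) = 0.00015946875
catalan: 0.2 × 0.6 × (1−0.05) × (1−0.7) × (1−0.8) × (1−0.6) = 0.002736
Highest score → portuguese.

portuguese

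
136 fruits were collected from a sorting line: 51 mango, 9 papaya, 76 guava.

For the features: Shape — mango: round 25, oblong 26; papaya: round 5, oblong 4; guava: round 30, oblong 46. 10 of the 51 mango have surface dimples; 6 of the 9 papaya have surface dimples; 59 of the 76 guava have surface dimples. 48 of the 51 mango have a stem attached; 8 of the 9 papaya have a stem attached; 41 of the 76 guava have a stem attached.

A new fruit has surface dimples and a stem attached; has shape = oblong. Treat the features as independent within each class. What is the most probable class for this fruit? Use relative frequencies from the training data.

guava

mango: (51/136) × (26/51) × (10/51) × (48/51) ≈ 0.0352805
papaya: (9/136) × (4/9) × (6/9) × (8/9) ≈ 0.0174292
guava: (76/136) × (46/76) × (59/76) × (41/76) ≈ 0.141654
Highest score → guava.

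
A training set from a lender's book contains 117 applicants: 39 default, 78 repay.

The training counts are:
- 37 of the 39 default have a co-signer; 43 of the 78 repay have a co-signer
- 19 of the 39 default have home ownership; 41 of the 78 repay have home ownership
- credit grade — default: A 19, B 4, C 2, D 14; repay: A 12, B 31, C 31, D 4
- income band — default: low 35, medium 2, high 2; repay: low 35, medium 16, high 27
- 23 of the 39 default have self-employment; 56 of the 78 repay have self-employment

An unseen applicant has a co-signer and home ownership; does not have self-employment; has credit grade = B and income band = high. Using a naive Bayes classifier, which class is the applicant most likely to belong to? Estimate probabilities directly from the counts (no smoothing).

repay

default: (39/117) × (37/39) × (19/39) × (4/39) × (2/39) × (16/39) ≈ 0.000332446
repay: (78/117) × (43/78) × (41/78) × (31/78) × (27/78) × (22/78) ≈ 0.00749611
Highest score → repay.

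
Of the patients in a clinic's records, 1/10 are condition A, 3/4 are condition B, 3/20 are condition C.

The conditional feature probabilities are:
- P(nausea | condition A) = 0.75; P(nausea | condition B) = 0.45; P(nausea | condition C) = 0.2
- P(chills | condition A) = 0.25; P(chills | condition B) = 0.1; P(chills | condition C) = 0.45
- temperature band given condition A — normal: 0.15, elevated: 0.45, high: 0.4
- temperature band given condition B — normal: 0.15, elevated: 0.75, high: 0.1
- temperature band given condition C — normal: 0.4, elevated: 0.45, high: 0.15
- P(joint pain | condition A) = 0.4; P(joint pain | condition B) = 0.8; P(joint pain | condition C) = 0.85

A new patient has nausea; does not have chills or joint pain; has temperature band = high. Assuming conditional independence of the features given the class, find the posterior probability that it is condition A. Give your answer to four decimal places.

condition A: 0.1 × 0.75 × (1−0.25) × 0.4 × (1−0.4) = 0.0135
condition B: 0.75 × 0.45 × (1−0.1) × 0.1 × (1−0.8) = 0.006075
condition C: 0.15 × 0.2 × (1−0.45) × 0.15 × (1−0.85) = 0.00037125
P(condition A | x) = 0.0135 / 0.01994625 ≈ 0.6768

0.6768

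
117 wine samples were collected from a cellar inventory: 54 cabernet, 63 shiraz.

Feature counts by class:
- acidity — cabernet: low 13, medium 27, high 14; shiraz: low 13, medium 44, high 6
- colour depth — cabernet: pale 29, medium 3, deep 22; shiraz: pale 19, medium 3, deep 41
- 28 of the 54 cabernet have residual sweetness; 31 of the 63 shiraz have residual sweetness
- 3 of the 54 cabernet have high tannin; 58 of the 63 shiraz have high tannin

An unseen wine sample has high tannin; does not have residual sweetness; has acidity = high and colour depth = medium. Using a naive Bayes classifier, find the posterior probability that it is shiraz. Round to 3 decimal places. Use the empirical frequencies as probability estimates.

cabernet: (54/117) × (14/54) × (3/54) × (26/54) × (3/54) ≈ 0.000177818
shiraz: (63/117) × (6/63) × (3/63) × (32/63) × (58/63) ≈ 0.00114194
P(shiraz | x) = 0.00114194 / 0.001319758 ≈ 0.865

0.865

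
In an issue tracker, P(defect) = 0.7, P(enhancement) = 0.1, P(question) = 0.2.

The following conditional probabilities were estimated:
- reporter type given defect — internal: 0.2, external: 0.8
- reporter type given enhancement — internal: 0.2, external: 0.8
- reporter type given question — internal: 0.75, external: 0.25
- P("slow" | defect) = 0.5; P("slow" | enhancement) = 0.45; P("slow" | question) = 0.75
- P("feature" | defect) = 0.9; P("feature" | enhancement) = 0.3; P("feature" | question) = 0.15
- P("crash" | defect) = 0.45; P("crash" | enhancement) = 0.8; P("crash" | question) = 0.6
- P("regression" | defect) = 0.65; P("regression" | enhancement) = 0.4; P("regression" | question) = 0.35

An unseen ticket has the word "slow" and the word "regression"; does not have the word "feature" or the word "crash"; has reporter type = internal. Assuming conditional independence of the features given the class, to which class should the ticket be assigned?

question

defect: 0.7 × 0.2 × 0.5 × (1−0.9) × (1−0.45) × 0.65 = 0.0025025
enhancement: 0.1 × 0.2 × 0.45 × (1−0.3) × (1−0.8) × 0.4 = 0.000504
question: 0.2 × 0.75 × 0.75 × (1−0.15) × (1−0.6) × 0.35 = 0.0133875
Highest score → question.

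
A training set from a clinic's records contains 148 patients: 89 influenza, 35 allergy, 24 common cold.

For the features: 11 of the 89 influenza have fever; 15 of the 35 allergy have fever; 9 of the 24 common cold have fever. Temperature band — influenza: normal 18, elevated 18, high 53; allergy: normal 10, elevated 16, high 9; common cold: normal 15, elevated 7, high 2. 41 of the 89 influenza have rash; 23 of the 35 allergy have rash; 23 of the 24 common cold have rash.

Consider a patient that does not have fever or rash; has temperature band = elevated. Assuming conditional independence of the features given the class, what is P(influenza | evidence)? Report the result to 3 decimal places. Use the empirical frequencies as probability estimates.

influenza: (89/148) × (78/89) × (18/89) × (48/89) ≈ 0.0574866
allergy: (35/148) × (20/35) × (16/35) × (12/35) ≈ 0.0211804
common cold: (24/148) × (15/24) × (7/24) × (1/24) ≈ 0.0012317
P(influenza | x) = 0.0574866 / 0.0798987 ≈ 0.719

0.719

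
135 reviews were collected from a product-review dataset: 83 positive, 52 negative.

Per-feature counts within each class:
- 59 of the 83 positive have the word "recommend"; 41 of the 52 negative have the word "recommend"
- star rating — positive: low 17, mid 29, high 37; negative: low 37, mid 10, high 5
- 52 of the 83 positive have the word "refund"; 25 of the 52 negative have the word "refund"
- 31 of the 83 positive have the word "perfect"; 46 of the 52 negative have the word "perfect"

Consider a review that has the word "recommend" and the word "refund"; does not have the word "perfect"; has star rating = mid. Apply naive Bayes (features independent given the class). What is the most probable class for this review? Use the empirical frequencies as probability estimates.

positive: (83/135) × (59/83) × (29/83) × (52/83) × (52/83) ≈ 0.0599361
negative: (52/135) × (41/52) × (10/52) × (25/52) × (6/52) ≈ 0.0032399
Highest score → positive.

positive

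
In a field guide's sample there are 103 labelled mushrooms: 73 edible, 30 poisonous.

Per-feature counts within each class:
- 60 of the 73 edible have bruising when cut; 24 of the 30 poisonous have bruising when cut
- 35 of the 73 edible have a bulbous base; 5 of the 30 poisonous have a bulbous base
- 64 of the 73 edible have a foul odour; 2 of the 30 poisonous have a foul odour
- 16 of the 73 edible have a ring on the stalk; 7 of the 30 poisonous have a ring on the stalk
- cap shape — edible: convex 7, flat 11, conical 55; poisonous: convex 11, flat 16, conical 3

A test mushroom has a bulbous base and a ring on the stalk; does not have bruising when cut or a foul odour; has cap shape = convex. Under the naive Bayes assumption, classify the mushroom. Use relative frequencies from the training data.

poisonous

edible: (73/103) × (13/73) × (35/73) × (9/73) × (16/73) × (7/73) ≈ 0.000156799
poisonous: (30/103) × (6/30) × (5/30) × (28/30) × (7/30) × (11/30) ≈ 0.000775261
Highest score → poisonous.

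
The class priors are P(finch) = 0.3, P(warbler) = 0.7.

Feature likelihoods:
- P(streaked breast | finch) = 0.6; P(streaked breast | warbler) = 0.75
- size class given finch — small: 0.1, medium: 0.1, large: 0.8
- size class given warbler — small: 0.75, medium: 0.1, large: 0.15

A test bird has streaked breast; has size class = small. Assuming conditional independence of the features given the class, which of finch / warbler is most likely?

finch: 0.3 × 0.6 × 0.1 = 0.018
warbler: 0.7 × 0.75 × 0.75 = 0.39375
Highest score → warbler.

warbler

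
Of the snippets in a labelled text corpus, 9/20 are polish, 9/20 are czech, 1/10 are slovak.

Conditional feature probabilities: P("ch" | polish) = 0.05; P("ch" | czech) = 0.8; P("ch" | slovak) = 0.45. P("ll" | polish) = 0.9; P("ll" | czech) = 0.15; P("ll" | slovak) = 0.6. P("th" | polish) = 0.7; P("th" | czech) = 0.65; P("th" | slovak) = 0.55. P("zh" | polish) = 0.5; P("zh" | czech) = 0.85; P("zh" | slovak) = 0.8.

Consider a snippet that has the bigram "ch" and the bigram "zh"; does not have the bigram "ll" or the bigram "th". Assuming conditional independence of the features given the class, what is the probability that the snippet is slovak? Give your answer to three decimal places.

polish: 0.45 × 0.05 × (1−0.9) × (1−0.7) × 0.5 = 0.0003375
czech: 0.45 × 0.8 × (1−0.15) × (1−0.65) × 0.85 = 0.091035
slovak: 0.1 × 0.45 × (1−0.6) × (1−0.55) × 0.8 = 0.00648
P(slovak | x) = 0.00648 / 0.0978525 ≈ 0.066

0.066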